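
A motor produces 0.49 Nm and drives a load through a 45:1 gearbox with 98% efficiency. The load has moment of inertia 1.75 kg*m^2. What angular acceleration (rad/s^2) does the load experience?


tau_out = tau_motor * N * eta
= 0.49 * 45 * 0.98 = 21.609 Nm
alpha = tau_out / I = 21.609 / 1.75
= 12.348 rad/s^2


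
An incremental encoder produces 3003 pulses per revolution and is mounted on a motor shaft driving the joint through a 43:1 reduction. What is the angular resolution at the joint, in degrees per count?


counts per rev = 3003
effective counts at joint = 3003 * 43 = 129129
resolution = 360 / 129129
= 0.0028 deg/count


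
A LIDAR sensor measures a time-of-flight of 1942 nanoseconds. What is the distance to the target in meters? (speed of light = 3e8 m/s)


tof = 1942 ns = 1.942e-06 s
dist = c * tof / 2
= 3e8 * 1.942e-06 / 2
= 291.3 m


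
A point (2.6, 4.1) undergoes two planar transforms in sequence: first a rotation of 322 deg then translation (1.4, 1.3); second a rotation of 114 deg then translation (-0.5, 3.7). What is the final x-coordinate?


After transform 1:
x1 = cos(322)*2.6 - sin(322)*4.1 + 1.4 = 5.973
y1 = sin(322)*2.6 + cos(322)*4.1 + 1.3 = 2.9301
After transform 2:
x2 = cos(114)*5.973 - sin(114)*2.9301 + -0.5
= -5.6063


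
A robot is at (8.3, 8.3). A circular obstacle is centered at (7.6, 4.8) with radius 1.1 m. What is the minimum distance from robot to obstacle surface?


center_dist = sqrt((8.3-7.6)^2 + (8.3-4.8)^2)
= sqrt(0.49 + 12.25)
= 3.5693
min_dist = center_dist - radius = 3.5693 - 1.1 = 2.4693 m


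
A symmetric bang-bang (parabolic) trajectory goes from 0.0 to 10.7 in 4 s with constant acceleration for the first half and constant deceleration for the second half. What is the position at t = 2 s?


Symmetric rest-to-rest: each phase covers (pf-p0)/2 in time T/2. 0.5*a*(T/2)^2 = (pf-p0)/2 => a = 4*(pf-p0)/T^2
a = 4*(10.7-0.0)/4^2 = 2.675
t = 2 is in the acceleration phase (t <= T/2).
p = p0 + 0.5*a*t^2 = 0.0 + 0.5*2.675*2^2
= 5.35


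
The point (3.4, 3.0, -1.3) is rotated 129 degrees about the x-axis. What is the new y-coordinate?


Rotation about x-axis: y' = y*cos(theta) - z*sin(theta)
= 3.0 * -0.6293 - -1.3 * 0.7771
= -0.8777


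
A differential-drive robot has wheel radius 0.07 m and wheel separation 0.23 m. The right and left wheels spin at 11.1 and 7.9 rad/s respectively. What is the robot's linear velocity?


vR = r*wR = 0.07*11.1 = 0.777 m/s
vL = r*wL = 0.07*7.9 = 0.553 m/s
v = (vR+vL)/2 = 0.665 m/s
omega = (vR-vL)/L = 0.9739 rad/s
linear velocity = 0.665 m/s


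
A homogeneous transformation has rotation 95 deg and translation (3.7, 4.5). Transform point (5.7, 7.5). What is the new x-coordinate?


x' = cos(theta)*px - sin(theta)*py + tx
= -0.0872*5.7 - 0.9962*7.5 + 3.7
= -4.2682


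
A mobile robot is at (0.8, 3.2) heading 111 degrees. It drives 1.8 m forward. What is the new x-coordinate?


x_new = x0 + d*cos(theta)
= 0.8 + 1.8*cos(111)
= 0.8 + -0.6451
= 0.1549


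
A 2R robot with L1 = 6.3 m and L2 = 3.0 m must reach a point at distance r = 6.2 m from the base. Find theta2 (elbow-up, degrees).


cos(theta2) = (r^2 - L1^2 - L2^2) / (2*L1*L2)
cos(theta2) = (38.44 - 39.69 - 9.0) / 37.8
cos(theta2) = -0.271164
theta2 = 105.7335 degrees


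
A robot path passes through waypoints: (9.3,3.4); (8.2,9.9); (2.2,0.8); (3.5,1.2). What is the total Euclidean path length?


Segment lengths:
  seg1 = sqrt((-1.1)^2 + (6.5)^2) = 6.5924
  seg2 = sqrt((-6.0)^2 + (-9.1)^2) = 10.9
  seg3 = sqrt((1.3)^2 + (0.4)^2) = 1.3601
Total = 18.8526


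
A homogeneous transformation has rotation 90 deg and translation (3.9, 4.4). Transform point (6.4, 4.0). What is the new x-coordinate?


x' = cos(theta)*px - sin(theta)*py + tx
= 0.0*6.4 - 1.0*4.0 + 3.9
= -0.1


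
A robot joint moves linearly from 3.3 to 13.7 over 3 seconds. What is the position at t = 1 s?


s = t/T = 1/3 = 0.3333
p(t) = p0 + (pf-p0)*s
= 3.3 + (13.7 - 3.3) * 0.3333
= 6.7667


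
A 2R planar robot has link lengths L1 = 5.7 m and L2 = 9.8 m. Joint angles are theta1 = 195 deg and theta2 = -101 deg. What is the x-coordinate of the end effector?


Convert angles to radians: theta1 = 3.4034, theta2 = -1.7628
x = L1*cos(theta1) + L2*cos(theta1+theta2)
x = -5.5058 + -0.6836
x = -6.1894


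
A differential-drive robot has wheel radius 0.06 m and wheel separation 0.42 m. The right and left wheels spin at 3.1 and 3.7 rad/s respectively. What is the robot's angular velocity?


vR = r*wR = 0.06*3.1 = 0.186 m/s
vL = r*wL = 0.06*3.7 = 0.222 m/s
v = (vR+vL)/2 = 0.204 m/s
omega = (vR-vL)/L = -0.0857 rad/s
angular velocity = -0.0857 rad/s


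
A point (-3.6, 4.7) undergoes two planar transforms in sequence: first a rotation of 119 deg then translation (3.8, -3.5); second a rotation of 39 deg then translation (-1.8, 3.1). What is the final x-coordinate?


After transform 1:
x1 = cos(119)*-3.6 - sin(119)*4.7 + 3.8 = 1.4346
y1 = sin(119)*-3.6 + cos(119)*4.7 + -3.5 = -8.9272
After transform 2:
x2 = cos(39)*1.4346 - sin(39)*-8.9272 + -1.8
= 4.933


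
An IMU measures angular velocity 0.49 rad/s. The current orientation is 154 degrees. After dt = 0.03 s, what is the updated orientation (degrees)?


delta_theta = w * dt = 0.49 * 0.03 = 0.0147 rad
= 0.8422 deg
theta_new = 154 + 0.8422 = 154.8422 deg


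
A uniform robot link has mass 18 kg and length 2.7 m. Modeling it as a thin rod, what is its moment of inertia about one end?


I = (1/3) * m * L^2
= (1/3) * 18 * 2.7^2
= 0.333333 * 18 * 7.29
= 43.74 kg*m^2


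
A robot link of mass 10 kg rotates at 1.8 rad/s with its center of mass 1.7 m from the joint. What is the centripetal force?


F = m * omega^2 * r
= 10 * 1.8^2 * 1.7
= 10 * 3.24 * 1.7
= 55.08 N


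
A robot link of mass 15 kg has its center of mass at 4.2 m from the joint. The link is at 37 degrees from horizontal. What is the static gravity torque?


tau = m*g*L*cos(angle)
= 15 * 9.81 * 4.2 * cos(37 deg)
= 15 * 9.81 * 4.2 * 0.7986
= 493.5807 Nm


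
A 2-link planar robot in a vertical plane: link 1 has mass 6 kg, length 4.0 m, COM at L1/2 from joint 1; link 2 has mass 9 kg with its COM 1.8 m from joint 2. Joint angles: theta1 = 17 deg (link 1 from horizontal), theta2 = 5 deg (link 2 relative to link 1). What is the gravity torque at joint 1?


Horizontal distance from joint 1 to link-1 COM:
  x_c1 = (L1/2)*cos(t1) = 2.0 * 0.9563 = 1.9126 m
Horizontal distance from joint 1 to link-2 COM:
  x_c2 = L1*cos(t1) + Lc2*cos(t1+t2)
       = 4.0*0.9563 + 1.8*0.9272 = 5.4941 m
tau1 = m1*g*x_c1 + m2*g*x_c2
     = 6*9.81*1.9126 + 9*9.81*5.4941
     = 112.5762 + 485.0785
     = 597.6547 Nm


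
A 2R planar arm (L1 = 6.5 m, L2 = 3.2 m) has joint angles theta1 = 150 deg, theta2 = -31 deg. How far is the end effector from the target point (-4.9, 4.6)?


End effector via forward kinematics:
x = L1*cos(t1) + L2*cos(t1+t2) = -7.1806
y = L1*sin(t1) + L2*sin(t1+t2) = 6.0488
Distance to target:
d = sqrt((-4.9 - -7.1806)^2 + (4.6 - 6.0488)^2)
= sqrt(5.2009 + 2.099)
= 2.7018 m


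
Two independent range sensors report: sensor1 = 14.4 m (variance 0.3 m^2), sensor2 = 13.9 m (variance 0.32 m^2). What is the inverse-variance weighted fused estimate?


w1 = (1/var1) / (1/var1 + 1/var2)
   = 3.3333 / (3.3333 + 3.125) = 0.5161
w2 = 1 - w1 = 0.4839
fused = w1*s1 + w2*s2 = 7.4323 + 6.7258
= 14.1581 m


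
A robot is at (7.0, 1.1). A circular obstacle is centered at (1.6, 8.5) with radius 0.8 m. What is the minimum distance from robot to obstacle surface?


center_dist = sqrt((7.0-1.6)^2 + (1.1-8.5)^2)
= sqrt(29.16 + 54.76)
= 9.1608
min_dist = center_dist - radius = 9.1608 - 0.8 = 8.3608 m


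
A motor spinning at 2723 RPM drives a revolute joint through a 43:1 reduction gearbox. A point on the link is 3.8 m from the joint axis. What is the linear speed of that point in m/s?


omega_motor = 2723 * 2*pi/60 = 285.1519 rad/s
omega_joint = omega_motor / 43 = 6.6314 rad/s
v = omega_joint * r = 6.6314 * 3.8
= 25.1995 m/s


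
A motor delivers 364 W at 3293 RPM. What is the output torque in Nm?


omega = 3293 * 2*pi/60 = 344.8422 rad/s
tau = P / omega = 364 / 344.8422
= 1.0556 Nm


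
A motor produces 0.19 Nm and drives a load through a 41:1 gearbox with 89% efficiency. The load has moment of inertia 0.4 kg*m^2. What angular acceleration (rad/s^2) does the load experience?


tau_out = tau_motor * N * eta
= 0.19 * 41 * 0.89 = 6.9331 Nm
alpha = tau_out / I = 6.9331 / 0.4
= 17.3328 rad/s^2


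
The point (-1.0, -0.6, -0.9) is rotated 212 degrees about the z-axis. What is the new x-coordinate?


Rotation about z-axis: x' = x*cos(theta) - y*sin(theta)
= -1.0 * -0.848 - -0.6 * -0.5299
= 0.5301


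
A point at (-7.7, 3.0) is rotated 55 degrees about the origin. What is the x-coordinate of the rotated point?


x' = x*cos(theta) - y*sin(theta)
cos(55 deg) = 0.5736, sin(55 deg) = 0.8192
x' = -7.7 * 0.5736 - 3.0 * 0.8192
= -4.4165 - 2.4575
= -6.874


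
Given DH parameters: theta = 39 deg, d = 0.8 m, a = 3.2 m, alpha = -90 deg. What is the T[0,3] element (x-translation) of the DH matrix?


T[0,3] = a * cos(theta)
= 3.2 * cos(39 deg)
= 3.2 * 0.7771
= 2.4869


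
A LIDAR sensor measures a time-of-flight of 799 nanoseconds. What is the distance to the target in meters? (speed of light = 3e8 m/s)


tof = 799 ns = 7.99e-07 s
dist = c * tof / 2
= 3e8 * 7.99e-07 / 2
= 119.85 m


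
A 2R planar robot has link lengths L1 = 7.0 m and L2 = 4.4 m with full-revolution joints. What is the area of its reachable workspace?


r_max = L1 + L2 = 11.4 m
r_min = |L1 - L2| = 2.6 m
Area = pi*(r_max^2 - r_min^2)
= pi*(129.96 - 6.76)
= pi * 123.2
= 387.0442 m^2


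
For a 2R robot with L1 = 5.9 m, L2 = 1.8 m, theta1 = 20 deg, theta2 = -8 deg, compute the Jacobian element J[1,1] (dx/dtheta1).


J[1,1] = -L1*sin(t1) - L2*sin(t1+t2)
= -5.9*sin(20) - 1.8*sin(12)
= -2.3922


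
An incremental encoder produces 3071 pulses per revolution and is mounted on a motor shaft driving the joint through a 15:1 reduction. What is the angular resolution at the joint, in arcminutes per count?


counts per rev = 3071
effective counts at joint = 3071 * 15 = 46065
resolution = 360*60 / 46065
= 0.4689 arcmin/count


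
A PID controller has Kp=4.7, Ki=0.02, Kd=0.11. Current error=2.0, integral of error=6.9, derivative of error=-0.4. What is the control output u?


u = Kp*e + Ki*int(e) + Kd*de/dt
= 4.7*2.0 + 0.02*6.9 + 0.11*(-0.4)
= 9.4 + 0.138 + -0.044
= 9.494


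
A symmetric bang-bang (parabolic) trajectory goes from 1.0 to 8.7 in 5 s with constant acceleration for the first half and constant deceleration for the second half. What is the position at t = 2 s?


Symmetric rest-to-rest: each phase covers (pf-p0)/2 in time T/2. 0.5*a*(T/2)^2 = (pf-p0)/2 => a = 4*(pf-p0)/T^2
a = 4*(8.7-1.0)/5^2 = 1.232
t = 2 is in the acceleration phase (t <= T/2).
p = p0 + 0.5*a*t^2 = 1.0 + 0.5*1.232*2^2
= 3.464


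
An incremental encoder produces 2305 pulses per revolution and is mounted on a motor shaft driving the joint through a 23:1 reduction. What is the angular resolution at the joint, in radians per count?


counts per rev = 2305
effective counts at joint = 2305 * 23 = 53015
resolution = 2*pi / 53015
= 1.1852e-04 rad/count


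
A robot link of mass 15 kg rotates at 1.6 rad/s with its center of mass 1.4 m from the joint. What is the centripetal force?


F = m * omega^2 * r
= 15 * 1.6^2 * 1.4
= 15 * 2.56 * 1.4
= 53.76 N


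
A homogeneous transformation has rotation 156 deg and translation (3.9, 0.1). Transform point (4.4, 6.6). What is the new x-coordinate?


x' = cos(theta)*px - sin(theta)*py + tx
= -0.9135*4.4 - 0.4067*6.6 + 3.9
= -2.8041


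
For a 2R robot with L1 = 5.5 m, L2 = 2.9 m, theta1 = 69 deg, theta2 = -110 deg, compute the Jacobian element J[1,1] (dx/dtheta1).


J[1,1] = -L1*sin(t1) - L2*sin(t1+t2)
= -5.5*sin(69) - 2.9*sin(-41)
= -3.2321


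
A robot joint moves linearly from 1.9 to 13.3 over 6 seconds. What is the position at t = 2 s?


s = t/T = 2/6 = 0.3333
p(t) = p0 + (pf-p0)*s
= 1.9 + (13.3 - 1.9) * 0.3333
= 5.7


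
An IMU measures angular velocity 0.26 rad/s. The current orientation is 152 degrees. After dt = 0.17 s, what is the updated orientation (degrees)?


delta_theta = w * dt = 0.26 * 0.17 = 0.0442 rad
= 2.5325 deg
theta_new = 152 + 2.5325 = 154.5325 deg


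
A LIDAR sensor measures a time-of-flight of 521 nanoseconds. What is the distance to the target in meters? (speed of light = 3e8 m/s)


tof = 521 ns = 5.21e-07 s
dist = c * tof / 2
= 3e8 * 5.21e-07 / 2
= 78.15 m


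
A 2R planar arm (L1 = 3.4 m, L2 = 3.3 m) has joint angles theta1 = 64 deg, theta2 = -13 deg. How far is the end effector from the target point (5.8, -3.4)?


End effector via forward kinematics:
x = L1*cos(t1) + L2*cos(t1+t2) = 3.5672
y = L1*sin(t1) + L2*sin(t1+t2) = 5.6205
Distance to target:
d = sqrt((5.8 - 3.5672)^2 + (-3.4 - 5.6205)^2)
= sqrt(4.9853 + 81.3691)
= 9.2927 m


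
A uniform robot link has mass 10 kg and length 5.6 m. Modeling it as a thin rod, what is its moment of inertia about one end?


I = (1/3) * m * L^2
= (1/3) * 10 * 5.6^2
= 0.333333 * 10 * 31.36
= 104.5333 kg*m^2


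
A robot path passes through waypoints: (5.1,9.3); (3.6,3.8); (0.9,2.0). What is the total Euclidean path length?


Segment lengths:
  seg1 = sqrt((-1.5)^2 + (-5.5)^2) = 5.7009
  seg2 = sqrt((-2.7)^2 + (-1.8)^2) = 3.245
Total = 8.9459


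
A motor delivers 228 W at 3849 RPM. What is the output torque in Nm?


omega = 3849 * 2*pi/60 = 403.0663 rad/s
tau = P / omega = 228 / 403.0663
= 0.5657 Nm


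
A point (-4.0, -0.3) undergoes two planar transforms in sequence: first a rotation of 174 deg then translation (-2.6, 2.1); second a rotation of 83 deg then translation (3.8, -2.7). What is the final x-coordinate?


After transform 1:
x1 = cos(174)*-4.0 - sin(174)*-0.3 + -2.6 = 1.4094
y1 = sin(174)*-4.0 + cos(174)*-0.3 + 2.1 = 1.9802
After transform 2:
x2 = cos(83)*1.4094 - sin(83)*1.9802 + 3.8
= 2.0063


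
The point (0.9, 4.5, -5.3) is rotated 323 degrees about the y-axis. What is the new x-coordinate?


Rotation about y-axis: x' = x*cos(theta) + z*sin(theta)
= 0.9 * 0.7986 + -5.3 * -0.6018
= 3.9084


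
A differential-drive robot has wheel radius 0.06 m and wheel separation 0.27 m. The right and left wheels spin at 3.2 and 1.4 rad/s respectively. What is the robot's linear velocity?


vR = r*wR = 0.06*3.2 = 0.192 m/s
vL = r*wL = 0.06*1.4 = 0.084 m/s
v = (vR+vL)/2 = 0.138 m/s
omega = (vR-vL)/L = 0.4 rad/s
linear velocity = 0.138 m/s


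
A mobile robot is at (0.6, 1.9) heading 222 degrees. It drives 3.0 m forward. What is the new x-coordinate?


x_new = x0 + d*cos(theta)
= 0.6 + 3.0*cos(222)
= 0.6 + -2.2294
= -1.6294


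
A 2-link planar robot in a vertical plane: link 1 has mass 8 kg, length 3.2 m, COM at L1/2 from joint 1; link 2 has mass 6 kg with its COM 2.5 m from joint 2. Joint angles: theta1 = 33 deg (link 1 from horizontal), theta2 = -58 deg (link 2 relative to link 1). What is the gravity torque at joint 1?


Horizontal distance from joint 1 to link-1 COM:
  x_c1 = (L1/2)*cos(t1) = 1.6 * 0.8387 = 1.3419 m
Horizontal distance from joint 1 to link-2 COM:
  x_c2 = L1*cos(t1) + Lc2*cos(t1+t2)
       = 3.2*0.8387 + 2.5*0.9063 = 4.9495 m
tau1 = m1*g*x_c1 + m2*g*x_c2
     = 8*9.81*1.3419 + 6*9.81*4.9495
     = 105.3102 + 291.3285
     = 396.6387 Nm


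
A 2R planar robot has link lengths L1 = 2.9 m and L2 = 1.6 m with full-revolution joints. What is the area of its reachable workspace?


r_max = L1 + L2 = 4.5 m
r_min = |L1 - L2| = 1.3 m
Area = pi*(r_max^2 - r_min^2)
= pi*(20.25 - 1.69)
= pi * 18.56
= 58.308 m^2


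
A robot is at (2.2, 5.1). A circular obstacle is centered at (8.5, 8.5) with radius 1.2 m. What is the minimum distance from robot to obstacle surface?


center_dist = sqrt((2.2-8.5)^2 + (5.1-8.5)^2)
= sqrt(39.69 + 11.56)
= 7.1589
min_dist = center_dist - radius = 7.1589 - 1.2 = 5.9589 m


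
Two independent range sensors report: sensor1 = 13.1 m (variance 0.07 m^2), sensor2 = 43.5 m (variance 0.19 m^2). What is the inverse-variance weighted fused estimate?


w1 = (1/var1) / (1/var1 + 1/var2)
   = 14.2857 / (14.2857 + 5.2632) = 0.7308
w2 = 1 - w1 = 0.2692
fused = w1*s1 + w2*s2 = 9.5731 + 11.7115
= 21.2846 m


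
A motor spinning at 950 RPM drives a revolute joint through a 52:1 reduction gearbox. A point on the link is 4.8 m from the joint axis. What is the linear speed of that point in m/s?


omega_motor = 950 * 2*pi/60 = 99.4838 rad/s
omega_joint = omega_motor / 52 = 1.9131 rad/s
v = omega_joint * r = 1.9131 * 4.8
= 9.1831 m/s


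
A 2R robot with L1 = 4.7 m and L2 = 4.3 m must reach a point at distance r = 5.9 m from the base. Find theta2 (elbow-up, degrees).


cos(theta2) = (r^2 - L1^2 - L2^2) / (2*L1*L2)
cos(theta2) = (34.81 - 22.09 - 18.49) / 40.42
cos(theta2) = -0.142751
theta2 = 98.2071 degrees


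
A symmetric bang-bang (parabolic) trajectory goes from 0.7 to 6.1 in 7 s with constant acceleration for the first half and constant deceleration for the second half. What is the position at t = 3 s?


Symmetric rest-to-rest: each phase covers (pf-p0)/2 in time T/2. 0.5*a*(T/2)^2 = (pf-p0)/2 => a = 4*(pf-p0)/T^2
a = 4*(6.1-0.7)/7^2 = 0.4408
t = 3 is in the acceleration phase (t <= T/2).
p = p0 + 0.5*a*t^2 = 0.7 + 0.5*0.4408*3^2
= 2.6837


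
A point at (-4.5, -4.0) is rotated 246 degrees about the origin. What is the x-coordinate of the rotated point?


x' = x*cos(theta) - y*sin(theta)
cos(246 deg) = -0.4067, sin(246 deg) = -0.9135
x' = -4.5 * -0.4067 - -4.0 * -0.9135
= 1.8303 - 3.6542
= -1.8239


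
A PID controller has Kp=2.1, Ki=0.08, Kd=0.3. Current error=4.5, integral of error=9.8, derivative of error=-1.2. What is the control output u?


u = Kp*e + Ki*int(e) + Kd*de/dt
= 2.1*4.5 + 0.08*9.8 + 0.3*(-1.2)
= 9.45 + 0.784 + -0.36
= 9.874


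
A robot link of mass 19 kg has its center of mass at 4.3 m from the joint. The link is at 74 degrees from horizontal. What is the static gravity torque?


tau = m*g*L*cos(angle)
= 19 * 9.81 * 4.3 * cos(74 deg)
= 19 * 9.81 * 4.3 * 0.2756
= 220.917 Nm


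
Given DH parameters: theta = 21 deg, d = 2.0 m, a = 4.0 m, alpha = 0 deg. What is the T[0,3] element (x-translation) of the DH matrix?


T[0,3] = a * cos(theta)
= 4.0 * cos(21 deg)
= 4.0 * 0.9336
= 3.7343


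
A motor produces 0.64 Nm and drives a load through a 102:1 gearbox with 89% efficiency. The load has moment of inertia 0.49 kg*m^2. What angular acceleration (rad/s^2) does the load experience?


tau_out = tau_motor * N * eta
= 0.64 * 102 * 0.89 = 58.0992 Nm
alpha = tau_out / I = 58.0992 / 0.49
= 118.5698 rad/s^2


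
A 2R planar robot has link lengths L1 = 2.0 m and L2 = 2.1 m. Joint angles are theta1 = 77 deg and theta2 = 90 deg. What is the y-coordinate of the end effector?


Convert angles to radians: theta1 = 1.3439, theta2 = 1.5708
y = L1*sin(theta1) + L2*sin(theta1+theta2)
y = 1.9487 + 0.4724
y = 2.4211


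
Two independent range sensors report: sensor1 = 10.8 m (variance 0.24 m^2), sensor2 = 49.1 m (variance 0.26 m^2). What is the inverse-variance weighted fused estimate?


w1 = (1/var1) / (1/var1 + 1/var2)
   = 4.1667 / (4.1667 + 3.8462) = 0.52
w2 = 1 - w1 = 0.48
fused = w1*s1 + w2*s2 = 5.616 + 23.568
= 29.184 m


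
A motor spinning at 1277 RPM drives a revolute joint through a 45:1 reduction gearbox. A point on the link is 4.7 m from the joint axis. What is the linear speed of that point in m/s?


omega_motor = 1277 * 2*pi/60 = 133.7271 rad/s
omega_joint = omega_motor / 45 = 2.9717 rad/s
v = omega_joint * r = 2.9717 * 4.7
= 13.9671 m/s


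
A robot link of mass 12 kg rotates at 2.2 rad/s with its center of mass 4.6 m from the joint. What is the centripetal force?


F = m * omega^2 * r
= 12 * 2.2^2 * 4.6
= 12 * 4.84 * 4.6
= 267.168 N


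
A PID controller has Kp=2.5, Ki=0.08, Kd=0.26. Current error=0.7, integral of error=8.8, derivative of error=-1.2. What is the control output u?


u = Kp*e + Ki*int(e) + Kd*de/dt
= 2.5*0.7 + 0.08*8.8 + 0.26*(-1.2)
= 1.75 + 0.704 + -0.312
= 2.142


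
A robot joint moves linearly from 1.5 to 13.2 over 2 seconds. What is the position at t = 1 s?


s = t/T = 1/2 = 0.5
p(t) = p0 + (pf-p0)*s
= 1.5 + (13.2 - 1.5) * 0.5
= 7.35


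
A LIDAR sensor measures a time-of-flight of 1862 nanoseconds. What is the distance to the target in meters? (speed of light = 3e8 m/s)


tof = 1862 ns = 1.862e-06 s
dist = c * tof / 2
= 3e8 * 1.862e-06 / 2
= 279.3 m


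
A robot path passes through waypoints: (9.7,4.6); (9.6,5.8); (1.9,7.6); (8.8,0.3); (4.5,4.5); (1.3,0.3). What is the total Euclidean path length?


Segment lengths:
  seg1 = sqrt((-0.1)^2 + (1.2)^2) = 1.2042
  seg2 = sqrt((-7.7)^2 + (1.8)^2) = 7.9076
  seg3 = sqrt((6.9)^2 + (-7.3)^2) = 10.0449
  seg4 = sqrt((-4.3)^2 + (4.2)^2) = 6.0108
  seg5 = sqrt((-3.2)^2 + (-4.2)^2) = 5.2802
Total = 30.4476


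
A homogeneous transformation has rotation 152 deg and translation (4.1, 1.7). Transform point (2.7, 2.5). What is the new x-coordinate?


x' = cos(theta)*px - sin(theta)*py + tx
= -0.8829*2.7 - 0.4695*2.5 + 4.1
= 0.5424


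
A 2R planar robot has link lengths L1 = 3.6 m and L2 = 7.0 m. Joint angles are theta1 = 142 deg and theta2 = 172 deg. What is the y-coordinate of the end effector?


Convert angles to radians: theta1 = 2.4784, theta2 = 3.002
y = L1*sin(theta1) + L2*sin(theta1+theta2)
y = 2.2164 + -5.0354
y = -2.819


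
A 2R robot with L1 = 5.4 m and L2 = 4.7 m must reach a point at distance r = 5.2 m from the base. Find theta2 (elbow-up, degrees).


cos(theta2) = (r^2 - L1^2 - L2^2) / (2*L1*L2)
cos(theta2) = (27.04 - 29.16 - 22.09) / 50.76
cos(theta2) = -0.47695
theta2 = 118.4864 degrees


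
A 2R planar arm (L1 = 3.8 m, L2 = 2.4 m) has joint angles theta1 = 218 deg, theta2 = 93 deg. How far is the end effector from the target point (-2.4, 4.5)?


End effector via forward kinematics:
x = L1*cos(t1) + L2*cos(t1+t2) = -1.4199
y = L1*sin(t1) + L2*sin(t1+t2) = -4.1508
Distance to target:
d = sqrt((-2.4 - -1.4199)^2 + (4.5 - -4.1508)^2)
= sqrt(0.9606 + 74.8366)
= 8.7062 m


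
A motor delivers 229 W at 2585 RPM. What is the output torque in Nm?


omega = 2585 * 2*pi/60 = 270.7006 rad/s
tau = P / omega = 229 / 270.7006
= 0.846 Nm


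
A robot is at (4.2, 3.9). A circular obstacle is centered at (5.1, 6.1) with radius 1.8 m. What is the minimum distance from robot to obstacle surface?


center_dist = sqrt((4.2-5.1)^2 + (3.9-6.1)^2)
= sqrt(0.81 + 4.84)
= 2.377
min_dist = center_dist - radius = 2.377 - 1.8 = 0.577 m


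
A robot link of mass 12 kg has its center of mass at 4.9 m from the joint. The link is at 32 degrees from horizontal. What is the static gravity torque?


tau = m*g*L*cos(angle)
= 12 * 9.81 * 4.9 * cos(32 deg)
= 12 * 9.81 * 4.9 * 0.848
= 489.1779 Nm


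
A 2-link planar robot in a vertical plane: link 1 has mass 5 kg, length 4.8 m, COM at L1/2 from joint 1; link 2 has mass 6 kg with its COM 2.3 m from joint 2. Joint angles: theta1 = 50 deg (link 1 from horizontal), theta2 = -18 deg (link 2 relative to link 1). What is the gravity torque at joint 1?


Horizontal distance from joint 1 to link-1 COM:
  x_c1 = (L1/2)*cos(t1) = 2.4 * 0.6428 = 1.5427 m
Horizontal distance from joint 1 to link-2 COM:
  x_c2 = L1*cos(t1) + Lc2*cos(t1+t2)
       = 4.8*0.6428 + 2.3*0.848 = 5.0359 m
tau1 = m1*g*x_c1 + m2*g*x_c2
     = 5*9.81*1.5427 + 6*9.81*5.0359
     = 75.669 + 296.4126
     = 372.0815 Nm


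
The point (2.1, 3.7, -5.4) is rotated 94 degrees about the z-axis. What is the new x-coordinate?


Rotation about z-axis: x' = x*cos(theta) - y*sin(theta)
= 2.1 * -0.0698 - 3.7 * 0.9976
= -3.8375


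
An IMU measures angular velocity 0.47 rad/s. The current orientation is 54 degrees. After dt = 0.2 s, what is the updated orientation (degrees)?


delta_theta = w * dt = 0.47 * 0.2 = 0.094 rad
= 5.3858 deg
theta_new = 54 + 5.3858 = 59.3858 deg


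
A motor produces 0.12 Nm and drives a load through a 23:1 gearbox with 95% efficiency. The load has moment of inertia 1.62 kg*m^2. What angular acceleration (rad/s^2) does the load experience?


tau_out = tau_motor * N * eta
= 0.12 * 23 * 0.95 = 2.622 Nm
alpha = tau_out / I = 2.622 / 1.62
= 1.6185 rad/s^2


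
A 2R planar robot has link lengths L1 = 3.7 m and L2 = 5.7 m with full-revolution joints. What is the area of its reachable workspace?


r_max = L1 + L2 = 9.4 m
r_min = |L1 - L2| = 2.0 m
Area = pi*(r_max^2 - r_min^2)
= pi*(88.36 - 4.0)
= pi * 84.36
= 265.0248 m^2


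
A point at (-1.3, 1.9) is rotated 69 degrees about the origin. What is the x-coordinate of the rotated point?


x' = x*cos(theta) - y*sin(theta)
cos(69 deg) = 0.3584, sin(69 deg) = 0.9336
x' = -1.3 * 0.3584 - 1.9 * 0.9336
= -0.4659 - 1.7738
= -2.2397


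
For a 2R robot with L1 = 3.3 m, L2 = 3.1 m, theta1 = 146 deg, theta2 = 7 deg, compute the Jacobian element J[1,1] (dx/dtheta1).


J[1,1] = -L1*sin(t1) - L2*sin(t1+t2)
= -3.3*sin(146) - 3.1*sin(153)
= -3.2527


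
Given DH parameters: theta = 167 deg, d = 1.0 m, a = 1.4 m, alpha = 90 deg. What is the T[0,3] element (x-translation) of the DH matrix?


T[0,3] = a * cos(theta)
= 1.4 * cos(167 deg)
= 1.4 * -0.9744
= -1.3641


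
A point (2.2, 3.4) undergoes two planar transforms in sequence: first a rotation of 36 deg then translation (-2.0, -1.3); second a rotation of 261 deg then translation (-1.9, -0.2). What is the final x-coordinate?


After transform 1:
x1 = cos(36)*2.2 - sin(36)*3.4 + -2.0 = -2.2186
y1 = sin(36)*2.2 + cos(36)*3.4 + -1.3 = 2.7438
After transform 2:
x2 = cos(261)*-2.2186 - sin(261)*2.7438 + -1.9
= 1.1571


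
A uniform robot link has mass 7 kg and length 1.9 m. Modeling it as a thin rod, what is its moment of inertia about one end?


I = (1/3) * m * L^2
= (1/3) * 7 * 1.9^2
= 0.333333 * 7 * 3.61
= 8.4233 kg*m^2


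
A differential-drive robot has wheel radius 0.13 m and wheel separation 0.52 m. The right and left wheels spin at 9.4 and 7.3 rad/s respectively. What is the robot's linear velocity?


vR = r*wR = 0.13*9.4 = 1.222 m/s
vL = r*wL = 0.13*7.3 = 0.949 m/s
v = (vR+vL)/2 = 1.0855 m/s
omega = (vR-vL)/L = 0.525 rad/s
linear velocity = 1.0855 m/s


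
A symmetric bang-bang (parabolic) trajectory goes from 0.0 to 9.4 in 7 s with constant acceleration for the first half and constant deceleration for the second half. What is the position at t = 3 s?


Symmetric rest-to-rest: each phase covers (pf-p0)/2 in time T/2. 0.5*a*(T/2)^2 = (pf-p0)/2 => a = 4*(pf-p0)/T^2
a = 4*(9.4-0.0)/7^2 = 0.7673
t = 3 is in the acceleration phase (t <= T/2).
p = p0 + 0.5*a*t^2 = 0.0 + 0.5*0.7673*3^2
= 3.4531


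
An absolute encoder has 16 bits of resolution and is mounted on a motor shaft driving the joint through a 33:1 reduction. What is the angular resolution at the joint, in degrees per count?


counts = 2^16 = 65536
effective counts at joint = 65536 * 33 = 2162688
resolution = 360 / 2162688
= 1.6646e-04 deg/count


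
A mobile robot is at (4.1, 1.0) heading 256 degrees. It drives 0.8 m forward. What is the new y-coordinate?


y_new = y0 + d*sin(theta)
= 1.0 + 0.8*sin(256)
= 1.0 + -0.7762
= 0.2238


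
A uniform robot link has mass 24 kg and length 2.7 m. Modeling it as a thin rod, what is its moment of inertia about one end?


I = (1/3) * m * L^2
= (1/3) * 24 * 2.7^2
= 0.333333 * 24 * 7.29
= 58.32 kg*m^2


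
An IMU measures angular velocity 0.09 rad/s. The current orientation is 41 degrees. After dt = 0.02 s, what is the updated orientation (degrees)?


delta_theta = w * dt = 0.09 * 0.02 = 0.0018 rad
= 0.1031 deg
theta_new = 41 + 0.1031 = 41.1031 deg


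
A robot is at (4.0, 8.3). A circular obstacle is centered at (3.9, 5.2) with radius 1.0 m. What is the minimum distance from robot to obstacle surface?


center_dist = sqrt((4.0-3.9)^2 + (8.3-5.2)^2)
= sqrt(0.01 + 9.61)
= 3.1016
min_dist = center_dist - radius = 3.1016 - 1.0 = 2.1016 m


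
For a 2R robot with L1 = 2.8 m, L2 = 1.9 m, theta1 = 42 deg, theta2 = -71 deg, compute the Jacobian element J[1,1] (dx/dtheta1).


J[1,1] = -L1*sin(t1) - L2*sin(t1+t2)
= -2.8*sin(42) - 1.9*sin(-29)
= -0.9524


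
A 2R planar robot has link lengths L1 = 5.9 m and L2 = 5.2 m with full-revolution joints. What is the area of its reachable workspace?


r_max = L1 + L2 = 11.1 m
r_min = |L1 - L2| = 0.7 m
Area = pi*(r_max^2 - r_min^2)
= pi*(123.21 - 0.49)
= pi * 122.72
= 385.5363 m^2


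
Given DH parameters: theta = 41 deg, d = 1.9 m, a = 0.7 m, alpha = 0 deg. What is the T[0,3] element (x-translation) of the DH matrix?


T[0,3] = a * cos(theta)
= 0.7 * cos(41 deg)
= 0.7 * 0.7547
= 0.5283


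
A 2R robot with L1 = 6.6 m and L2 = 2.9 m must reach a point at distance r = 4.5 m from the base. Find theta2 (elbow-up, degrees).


cos(theta2) = (r^2 - L1^2 - L2^2) / (2*L1*L2)
cos(theta2) = (20.25 - 43.56 - 8.41) / 38.28
cos(theta2) = -0.828631
theta2 = 145.9584 degrees


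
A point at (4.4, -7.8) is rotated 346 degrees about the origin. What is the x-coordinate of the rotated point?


x' = x*cos(theta) - y*sin(theta)
cos(346 deg) = 0.9703, sin(346 deg) = -0.2419
x' = 4.4 * 0.9703 - -7.8 * -0.2419
= 4.2693 - 1.887
= 2.3823


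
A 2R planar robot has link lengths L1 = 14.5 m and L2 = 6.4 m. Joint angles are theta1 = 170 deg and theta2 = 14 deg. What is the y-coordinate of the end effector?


Convert angles to radians: theta1 = 2.9671, theta2 = 0.2443
y = L1*sin(theta1) + L2*sin(theta1+theta2)
y = 2.5179 + -0.4464
y = 2.0715


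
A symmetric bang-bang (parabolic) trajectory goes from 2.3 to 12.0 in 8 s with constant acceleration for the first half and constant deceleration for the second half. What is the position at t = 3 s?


Symmetric rest-to-rest: each phase covers (pf-p0)/2 in time T/2. 0.5*a*(T/2)^2 = (pf-p0)/2 => a = 4*(pf-p0)/T^2
a = 4*(12.0-2.3)/8^2 = 0.6062
t = 3 is in the acceleration phase (t <= T/2).
p = p0 + 0.5*a*t^2 = 2.3 + 0.5*0.6062*3^2
= 5.0281


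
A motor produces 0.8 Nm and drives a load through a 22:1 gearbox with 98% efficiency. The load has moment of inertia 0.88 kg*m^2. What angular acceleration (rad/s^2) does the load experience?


tau_out = tau_motor * N * eta
= 0.8 * 22 * 0.98 = 17.248 Nm
alpha = tau_out / I = 17.248 / 0.88
= 19.6 rad/s^2


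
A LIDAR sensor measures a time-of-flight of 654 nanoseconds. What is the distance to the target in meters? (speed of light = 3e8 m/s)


tof = 654 ns = 6.54e-07 s
dist = c * tof / 2
= 3e8 * 6.54e-07 / 2
= 98.1 m


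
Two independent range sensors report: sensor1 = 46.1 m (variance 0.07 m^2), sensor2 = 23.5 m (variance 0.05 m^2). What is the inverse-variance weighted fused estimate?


w1 = (1/var1) / (1/var1 + 1/var2)
   = 14.2857 / (14.2857 + 20.0) = 0.4167
w2 = 1 - w1 = 0.5833
fused = w1*s1 + w2*s2 = 19.2083 + 13.7083
= 32.9167 m


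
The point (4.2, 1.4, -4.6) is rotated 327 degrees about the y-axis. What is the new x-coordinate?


Rotation about y-axis: x' = x*cos(theta) + z*sin(theta)
= 4.2 * 0.8387 + -4.6 * -0.5446
= 6.0278


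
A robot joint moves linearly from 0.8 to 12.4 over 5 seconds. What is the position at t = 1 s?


s = t/T = 1/5 = 0.2
p(t) = p0 + (pf-p0)*s
= 0.8 + (12.4 - 0.8) * 0.2
= 3.12


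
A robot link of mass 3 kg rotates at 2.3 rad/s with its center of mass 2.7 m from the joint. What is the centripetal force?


F = m * omega^2 * r
= 3 * 2.3^2 * 2.7
= 3 * 5.29 * 2.7
= 42.849 N


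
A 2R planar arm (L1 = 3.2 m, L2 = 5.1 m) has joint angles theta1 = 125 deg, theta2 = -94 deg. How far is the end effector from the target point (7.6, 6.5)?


End effector via forward kinematics:
x = L1*cos(t1) + L2*cos(t1+t2) = 2.5361
y = L1*sin(t1) + L2*sin(t1+t2) = 5.248
Distance to target:
d = sqrt((7.6 - 2.5361)^2 + (6.5 - 5.248)^2)
= sqrt(25.643 + 1.5676)
= 5.2164 m


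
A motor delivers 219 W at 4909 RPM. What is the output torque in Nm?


omega = 4909 * 2*pi/60 = 514.0693 rad/s
tau = P / omega = 219 / 514.0693
= 0.426 Nm


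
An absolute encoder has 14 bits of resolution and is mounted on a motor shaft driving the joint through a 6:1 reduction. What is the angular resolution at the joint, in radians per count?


counts = 2^14 = 16384
effective counts at joint = 16384 * 6 = 98304
resolution = 2*pi / 98304
= 6.3916e-05 rad/count


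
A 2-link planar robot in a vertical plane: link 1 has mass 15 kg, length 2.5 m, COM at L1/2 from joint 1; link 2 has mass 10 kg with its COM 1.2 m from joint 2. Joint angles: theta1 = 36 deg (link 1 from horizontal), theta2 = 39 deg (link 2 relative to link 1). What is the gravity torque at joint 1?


Horizontal distance from joint 1 to link-1 COM:
  x_c1 = (L1/2)*cos(t1) = 1.25 * 0.809 = 1.0113 m
Horizontal distance from joint 1 to link-2 COM:
  x_c2 = L1*cos(t1) + Lc2*cos(t1+t2)
       = 2.5*0.809 + 1.2*0.2588 = 2.3331 m
tau1 = m1*g*x_c1 + m2*g*x_c2
     = 15*9.81*1.0113 + 10*9.81*2.3331
     = 148.8086 + 228.8796
     = 377.6882 Nm


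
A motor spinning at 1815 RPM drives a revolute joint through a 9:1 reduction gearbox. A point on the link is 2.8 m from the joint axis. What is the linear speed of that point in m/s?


omega_motor = 1815 * 2*pi/60 = 190.0664 rad/s
omega_joint = omega_motor / 9 = 21.1185 rad/s
v = omega_joint * r = 21.1185 * 2.8
= 59.1318 m/s


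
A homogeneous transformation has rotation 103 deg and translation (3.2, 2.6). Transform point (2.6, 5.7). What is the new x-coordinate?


x' = cos(theta)*px - sin(theta)*py + tx
= -0.225*2.6 - 0.9744*5.7 + 3.2
= -2.9388


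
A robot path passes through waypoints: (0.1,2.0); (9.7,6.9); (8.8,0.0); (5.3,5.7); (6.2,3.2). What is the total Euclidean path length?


Segment lengths:
  seg1 = sqrt((9.6)^2 + (4.9)^2) = 10.7782
  seg2 = sqrt((-0.9)^2 + (-6.9)^2) = 6.9584
  seg3 = sqrt((-3.5)^2 + (5.7)^2) = 6.6888
  seg4 = sqrt((0.9)^2 + (-2.5)^2) = 2.6571
Total = 27.0825


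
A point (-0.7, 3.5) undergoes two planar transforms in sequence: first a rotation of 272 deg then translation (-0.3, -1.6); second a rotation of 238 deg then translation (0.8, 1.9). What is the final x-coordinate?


After transform 1:
x1 = cos(272)*-0.7 - sin(272)*3.5 + -0.3 = 3.1734
y1 = sin(272)*-0.7 + cos(272)*3.5 + -1.6 = -0.7783
After transform 2:
x2 = cos(238)*3.1734 - sin(238)*-0.7783 + 0.8
= -1.5417


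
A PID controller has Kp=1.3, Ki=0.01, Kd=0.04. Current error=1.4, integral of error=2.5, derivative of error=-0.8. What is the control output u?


u = Kp*e + Ki*int(e) + Kd*de/dt
= 1.3*1.4 + 0.01*2.5 + 0.04*(-0.8)
= 1.82 + 0.025 + -0.032
= 1.813


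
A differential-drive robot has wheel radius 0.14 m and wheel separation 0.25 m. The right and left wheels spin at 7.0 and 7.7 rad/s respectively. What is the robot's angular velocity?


vR = r*wR = 0.14*7.0 = 0.98 m/s
vL = r*wL = 0.14*7.7 = 1.078 m/s
v = (vR+vL)/2 = 1.029 m/s
omega = (vR-vL)/L = -0.392 rad/s
angular velocity = -0.392 rad/s


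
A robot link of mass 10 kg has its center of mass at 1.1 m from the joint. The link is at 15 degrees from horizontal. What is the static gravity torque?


tau = m*g*L*cos(angle)
= 10 * 9.81 * 1.1 * cos(15 deg)
= 10 * 9.81 * 1.1 * 0.9659
= 104.2331 Nm


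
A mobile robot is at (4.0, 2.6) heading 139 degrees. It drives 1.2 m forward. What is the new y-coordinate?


y_new = y0 + d*sin(theta)
= 2.6 + 1.2*sin(139)
= 2.6 + 0.7873
= 3.3873


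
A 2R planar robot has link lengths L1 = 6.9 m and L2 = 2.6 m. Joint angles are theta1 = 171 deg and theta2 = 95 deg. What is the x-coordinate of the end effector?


Convert angles to radians: theta1 = 2.9845, theta2 = 1.6581
x = L1*cos(theta1) + L2*cos(theta1+theta2)
x = -6.815 + -0.1814
x = -6.9964


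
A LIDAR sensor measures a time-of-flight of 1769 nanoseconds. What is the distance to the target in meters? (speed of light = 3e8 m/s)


tof = 1769 ns = 1.769e-06 s
dist = c * tof / 2
= 3e8 * 1.769e-06 / 2
= 265.35 m


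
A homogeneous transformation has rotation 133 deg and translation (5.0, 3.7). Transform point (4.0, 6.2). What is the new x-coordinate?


x' = cos(theta)*px - sin(theta)*py + tx
= -0.682*4.0 - 0.7314*6.2 + 5.0
= -2.2624


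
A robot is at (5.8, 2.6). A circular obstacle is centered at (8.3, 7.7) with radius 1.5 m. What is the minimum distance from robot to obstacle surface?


center_dist = sqrt((5.8-8.3)^2 + (2.6-7.7)^2)
= sqrt(6.25 + 26.01)
= 5.6798
min_dist = center_dist - radius = 5.6798 - 1.5 = 4.1798 m


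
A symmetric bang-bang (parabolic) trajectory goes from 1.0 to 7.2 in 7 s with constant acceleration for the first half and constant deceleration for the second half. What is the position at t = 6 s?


Symmetric rest-to-rest: each phase covers (pf-p0)/2 in time T/2. 0.5*a*(T/2)^2 = (pf-p0)/2 => a = 4*(pf-p0)/T^2
a = 4*(7.2-1.0)/7^2 = 0.5061
t = 6 is in the deceleration phase (t > T/2).
p = pf - 0.5*a*(T-t)^2 = 7.2 - 0.5*0.5061*1^2
= 6.9469


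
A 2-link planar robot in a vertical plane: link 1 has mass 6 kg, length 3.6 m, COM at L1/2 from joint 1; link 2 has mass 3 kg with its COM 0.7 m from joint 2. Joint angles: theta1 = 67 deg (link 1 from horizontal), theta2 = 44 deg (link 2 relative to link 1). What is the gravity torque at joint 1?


Horizontal distance from joint 1 to link-1 COM:
  x_c1 = (L1/2)*cos(t1) = 1.8 * 0.3907 = 0.7033 m
Horizontal distance from joint 1 to link-2 COM:
  x_c2 = L1*cos(t1) + Lc2*cos(t1+t2)
       = 3.6*0.3907 + 0.7*-0.3584 = 1.1558 m
tau1 = m1*g*x_c1 + m2*g*x_c2
     = 6*9.81*0.7033 + 3*9.81*1.1558
     = 41.3972 + 34.0144
     = 75.4116 Nm


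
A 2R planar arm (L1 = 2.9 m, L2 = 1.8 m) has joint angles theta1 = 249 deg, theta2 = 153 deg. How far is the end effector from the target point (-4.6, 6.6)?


End effector via forward kinematics:
x = L1*cos(t1) + L2*cos(t1+t2) = 0.2984
y = L1*sin(t1) + L2*sin(t1+t2) = -1.5029
Distance to target:
d = sqrt((-4.6 - 0.2984)^2 + (6.6 - -1.5029)^2)
= sqrt(23.9943 + 65.6578)
= 9.4685 m


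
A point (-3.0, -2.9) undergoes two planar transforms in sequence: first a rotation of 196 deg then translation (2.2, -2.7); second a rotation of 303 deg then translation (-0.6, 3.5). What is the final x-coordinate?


After transform 1:
x1 = cos(196)*-3.0 - sin(196)*-2.9 + 2.2 = 4.2844
y1 = sin(196)*-3.0 + cos(196)*-2.9 + -2.7 = 0.9146
After transform 2:
x2 = cos(303)*4.2844 - sin(303)*0.9146 + -0.6
= 2.5005


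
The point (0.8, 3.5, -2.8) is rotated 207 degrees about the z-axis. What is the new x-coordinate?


Rotation about z-axis: x' = x*cos(theta) - y*sin(theta)
= 0.8 * -0.891 - 3.5 * -0.454
= 0.8762


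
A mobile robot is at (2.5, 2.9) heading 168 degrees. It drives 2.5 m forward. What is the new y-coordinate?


y_new = y0 + d*sin(theta)
= 2.9 + 2.5*sin(168)
= 2.9 + 0.5198
= 3.4198


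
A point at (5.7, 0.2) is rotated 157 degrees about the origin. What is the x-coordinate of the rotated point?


x' = x*cos(theta) - y*sin(theta)
cos(157 deg) = -0.9205, sin(157 deg) = 0.3907
x' = 5.7 * -0.9205 - 0.2 * 0.3907
= -5.2469 - 0.0781
= -5.325


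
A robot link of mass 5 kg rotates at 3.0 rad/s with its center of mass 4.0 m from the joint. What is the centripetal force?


F = m * omega^2 * r
= 5 * 3.0^2 * 4.0
= 5 * 9.0 * 4.0
= 180.0 N


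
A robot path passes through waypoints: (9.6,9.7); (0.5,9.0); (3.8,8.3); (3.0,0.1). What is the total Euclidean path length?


Segment lengths:
  seg1 = sqrt((-9.1)^2 + (-0.7)^2) = 9.1269
  seg2 = sqrt((3.3)^2 + (-0.7)^2) = 3.3734
  seg3 = sqrt((-0.8)^2 + (-8.2)^2) = 8.2389
Total = 20.7392


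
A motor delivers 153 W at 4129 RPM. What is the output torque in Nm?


omega = 4129 * 2*pi/60 = 432.3879 rad/s
tau = P / omega = 153 / 432.3879
= 0.3538 Nm


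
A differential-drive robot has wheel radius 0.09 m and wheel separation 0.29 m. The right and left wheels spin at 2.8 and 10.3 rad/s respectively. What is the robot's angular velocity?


vR = r*wR = 0.09*2.8 = 0.252 m/s
vL = r*wL = 0.09*10.3 = 0.927 m/s
v = (vR+vL)/2 = 0.5895 m/s
omega = (vR-vL)/L = -2.3276 rad/s
angular velocity = -2.3276 rad/s
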